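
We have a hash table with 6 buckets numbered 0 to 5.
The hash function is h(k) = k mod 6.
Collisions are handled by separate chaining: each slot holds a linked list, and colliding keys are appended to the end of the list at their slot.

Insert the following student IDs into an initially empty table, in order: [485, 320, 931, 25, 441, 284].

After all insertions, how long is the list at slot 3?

Insert 485: h=5, bucket 5 empty -> new chain.
Insert 320: h=2, bucket 2 empty -> new chain.
Insert 931: h=1, bucket 1 empty -> new chain.
Insert 25: h=1, bucket 1 nonempty -> append to chain.
Insert 441: h=3, bucket 3 empty -> new chain.
Insert 284: h=2, bucket 2 nonempty -> append to chain.
Final buckets:
0: ∅
1: 931 -> 25
2: 320 -> 284
3: 441
4: ∅
5: 485

1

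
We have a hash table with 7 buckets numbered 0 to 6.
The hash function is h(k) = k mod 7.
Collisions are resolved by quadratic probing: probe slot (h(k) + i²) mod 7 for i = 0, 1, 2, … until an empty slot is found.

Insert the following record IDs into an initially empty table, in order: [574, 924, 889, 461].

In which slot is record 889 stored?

4

574: h=0 -> slot 0
924: h=0, probe 0,1 -> slot 1
889: h=0, probe 0,1,4 -> slot 4
461: h=6 -> slot 6
Table: [574, 924, -, -, 889, -, 461]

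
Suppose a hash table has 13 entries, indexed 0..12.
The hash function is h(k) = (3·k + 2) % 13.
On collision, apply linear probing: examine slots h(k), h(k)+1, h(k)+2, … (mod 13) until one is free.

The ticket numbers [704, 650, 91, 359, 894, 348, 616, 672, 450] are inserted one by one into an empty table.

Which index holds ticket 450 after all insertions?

Insert 704: h=8, slot 8 empty => index 8.
Insert 650: h=2, slot 2 empty => index 2.
Insert 91: h=2, slot 2 occupied => index 3.
Insert 359: h=0, slot 0 empty => index 0.
Insert 894: h=6, slot 6 empty => index 6.
Insert 348: h=6, slot 6 occupied => index 7.
Insert 616: h=4, slot 4 empty => index 4.
Insert 672: h=3, slots 3,4 occupied => index 5.
Insert 450: h=0, slot 0 occupied => index 1.
Table: [359, 450, 650, 91, 616, 672, 894, 348, 704, -, -, -, -]

1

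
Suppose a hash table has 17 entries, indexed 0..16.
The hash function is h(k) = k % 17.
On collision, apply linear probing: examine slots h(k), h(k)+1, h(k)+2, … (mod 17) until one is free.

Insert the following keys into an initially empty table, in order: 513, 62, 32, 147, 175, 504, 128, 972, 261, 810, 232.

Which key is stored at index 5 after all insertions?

175

513 hashes to 3; slot 3 is free => place at 3.
62 hashes to 11; slot 11 is free => place at 11.
32 hashes to 15; slot 15 is free => place at 15.
147 hashes to 11; 11 taken => place at 12.
175 hashes to 5; slot 5 is free => place at 5.
504 hashes to 11; 11,12 taken => place at 13.
128 hashes to 9; slot 9 is free => place at 9.
972 hashes to 3; 3 taken => place at 4.
261 hashes to 6; slot 6 is free => place at 6.
810 hashes to 11; 11,12,13 taken => place at 14.
232 hashes to 11; 11,12,13,14,15 taken => place at 16.
Table: [∅, ∅, ∅, 513, 972, 175, 261, ∅, ∅, 128, ∅, 62, 147, 504, 810, 32, 232]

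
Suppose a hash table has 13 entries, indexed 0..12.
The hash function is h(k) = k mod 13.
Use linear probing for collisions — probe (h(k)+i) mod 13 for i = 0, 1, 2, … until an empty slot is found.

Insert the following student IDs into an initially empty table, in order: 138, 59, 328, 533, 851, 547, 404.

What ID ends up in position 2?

138 hashes to 8; slot 8 is free -> place at 8.
59 hashes to 7; slot 7 is free -> place at 7.
328 hashes to 3; slot 3 is free -> place at 3.
533 hashes to 0; slot 0 is free -> place at 0.
851 hashes to 6; slot 6 is free -> place at 6.
547 hashes to 1; slot 1 is free -> place at 1.
404 hashes to 1; 1 taken -> place at 2.
Table: [533, 547, 404, 328, -, -, 851, 59, 138, -, -, -, -]

404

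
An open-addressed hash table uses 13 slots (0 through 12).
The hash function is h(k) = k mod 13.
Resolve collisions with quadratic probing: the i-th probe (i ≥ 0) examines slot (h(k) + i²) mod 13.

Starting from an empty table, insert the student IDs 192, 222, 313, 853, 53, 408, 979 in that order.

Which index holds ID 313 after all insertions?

2

192 hashes to 10; slot 10 is free → place at 10.
222 hashes to 1; slot 1 is free → place at 1.
313 hashes to 1; 1 taken → place at 2.
853 hashes to 8; slot 8 is free → place at 8.
53 hashes to 1; 1,2 taken → place at 5.
408 hashes to 5; 5 taken → place at 6.
979 hashes to 4; slot 4 is free → place at 4.
Table: [-, 222, 313, -, 979, 53, 408, -, 853, -, 192, -, -]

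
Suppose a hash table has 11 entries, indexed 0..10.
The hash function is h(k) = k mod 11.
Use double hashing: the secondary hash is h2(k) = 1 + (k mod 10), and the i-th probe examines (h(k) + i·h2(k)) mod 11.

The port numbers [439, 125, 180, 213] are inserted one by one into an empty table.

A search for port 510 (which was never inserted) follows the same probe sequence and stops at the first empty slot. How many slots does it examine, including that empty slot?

439 hashes to 10; slot 10 is free → place at 10.
125 hashes to 4; slot 4 is free → place at 4.
180 hashes to 4, h2=1; 4 taken → place at 5.
213 hashes to 4, h2=4; 4 taken → place at 8.
Table: [., ., ., ., 125, 180, ., ., 213, ., 439]
Lookup 510: h=4, h2=1, probe 4,5,6 → slot 6 empty, not found.

3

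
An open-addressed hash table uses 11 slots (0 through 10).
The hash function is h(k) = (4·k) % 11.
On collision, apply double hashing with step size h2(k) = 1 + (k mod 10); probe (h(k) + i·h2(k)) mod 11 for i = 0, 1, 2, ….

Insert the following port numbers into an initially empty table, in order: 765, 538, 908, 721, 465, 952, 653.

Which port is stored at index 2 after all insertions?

765

Insert 765: h=2, slot 2 empty → index 2.
Insert 538: h=7, slot 7 empty → index 7.
Insert 908: h=2, h2=9, slot 2 occupied → index 0.
Insert 721: h=2, h2=2, slot 2 occupied → index 4.
Insert 465: h=1, slot 1 empty → index 1.
Insert 952: h=2, h2=3, slot 2 occupied → index 5.
Insert 653: h=5, h2=4, slot 5 occupied → index 9.
Table: [908, 465, 765, ∅, 721, 952, ∅, 538, ∅, 653, ∅]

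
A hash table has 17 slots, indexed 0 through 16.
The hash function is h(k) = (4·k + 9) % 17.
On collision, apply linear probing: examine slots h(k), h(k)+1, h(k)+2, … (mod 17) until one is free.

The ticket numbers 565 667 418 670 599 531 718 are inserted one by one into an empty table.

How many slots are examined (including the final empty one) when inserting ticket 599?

565: h=8 → slot 8
667: h=8, probe 8,9 → slot 9
418: h=15 → slot 15
670: h=3 → slot 3
599: h=8, probe 8,9,10 → slot 10
531: h=8, probe 8,9,10,11 → slot 11
718: h=8, probe 8,9,10,11,12 → slot 12
Table: [—, —, —, 670, —, —, —, —, 565, 667, 599, 531, 718, —, —, 418, —]

3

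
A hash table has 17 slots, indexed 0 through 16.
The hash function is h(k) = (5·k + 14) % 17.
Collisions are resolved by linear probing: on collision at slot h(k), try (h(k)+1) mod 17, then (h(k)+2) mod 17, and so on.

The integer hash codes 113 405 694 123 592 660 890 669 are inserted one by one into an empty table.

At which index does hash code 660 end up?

4

Insert 113: h=1, slot 1 empty -> index 1.
Insert 405: h=16, slot 16 empty -> index 16.
Insert 694: h=16, slot 16 occupied -> index 0.
Insert 123: h=0, slots 0,1 occupied -> index 2.
Insert 592: h=16, slots 16,0,1,2 occupied -> index 3.
Insert 660: h=16, slots 16,0,1,2,3 occupied -> index 4.
Insert 890: h=10, slot 10 empty -> index 10.
Insert 669: h=10, slot 10 occupied -> index 11.
Table: [694, 113, 123, 592, 660, ., ., ., ., ., 890, 669, ., ., ., ., 405]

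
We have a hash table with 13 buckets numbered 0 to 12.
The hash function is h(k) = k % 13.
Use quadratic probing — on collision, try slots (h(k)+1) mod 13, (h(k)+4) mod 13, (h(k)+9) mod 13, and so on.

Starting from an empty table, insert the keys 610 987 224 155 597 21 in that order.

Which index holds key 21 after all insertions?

9

Insert 610: h=12, slot 12 empty => index 12.
Insert 987: h=12, slot 12 occupied => index 0.
Insert 224: h=3, slot 3 empty => index 3.
Insert 155: h=12, slots 12,0,3 occupied => index 8.
Insert 597: h=12, slots 12,0,3,8 occupied => index 2.
Insert 21: h=8, slot 8 occupied => index 9.
Table: [987, ., 597, 224, ., ., ., ., 155, 21, ., ., 610]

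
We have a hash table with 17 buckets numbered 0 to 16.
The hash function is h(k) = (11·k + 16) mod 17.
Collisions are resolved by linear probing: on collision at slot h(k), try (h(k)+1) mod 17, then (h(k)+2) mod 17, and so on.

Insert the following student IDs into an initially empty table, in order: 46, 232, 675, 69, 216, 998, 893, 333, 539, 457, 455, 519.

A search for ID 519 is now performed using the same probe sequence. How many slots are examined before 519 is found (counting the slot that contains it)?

7

46: h=12 -> slot 12
232: h=1 -> slot 1
675: h=12, probe 12,13 -> slot 13
69: h=10 -> slot 10
216: h=12, probe 12,13,14 -> slot 14
998: h=12, probe 12,13,14,15 -> slot 15
893: h=13, probe 13,14,15,16 -> slot 16
333: h=7 -> slot 7
539: h=12, probe 12,13,14,15,16,0 -> slot 0
457: h=11 -> slot 11
455: h=6 -> slot 6
519: h=13, probe 13,14,15,16,0,1,2 -> slot 2
Table: [539, 232, 519, -, -, -, 455, 333, -, -, 69, 457, 46, 675, 216, 998, 893]
Lookup 519: h=13, probe 13,14,15,16,0,1,2 → found at 2.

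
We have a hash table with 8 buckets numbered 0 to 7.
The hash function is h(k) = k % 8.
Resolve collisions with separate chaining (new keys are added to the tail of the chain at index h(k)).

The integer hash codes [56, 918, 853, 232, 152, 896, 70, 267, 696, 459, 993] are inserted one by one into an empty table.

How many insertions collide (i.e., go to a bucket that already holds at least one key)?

6

56 -> bucket 0
918 -> bucket 6
853 -> bucket 5
232 -> bucket 0 (collision)
152 -> bucket 0 (collision)
896 -> bucket 0 (collision)
70 -> bucket 6 (collision)
267 -> bucket 3
696 -> bucket 0 (collision)
459 -> bucket 3 (collision)
993 -> bucket 1
Final buckets:
0: 56 -> 232 -> 152 -> 896 -> 696
1: 993
2: ∅
3: 267 -> 459
4: ∅
5: 853
6: 918 -> 70
7: ∅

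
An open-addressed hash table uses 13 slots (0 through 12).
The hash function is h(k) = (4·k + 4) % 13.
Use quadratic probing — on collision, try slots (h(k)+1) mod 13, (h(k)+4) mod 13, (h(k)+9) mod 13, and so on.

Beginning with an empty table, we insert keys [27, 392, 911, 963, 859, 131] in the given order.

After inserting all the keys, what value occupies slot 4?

Insert 27: h=8, slot 8 empty -> index 8.
Insert 392: h=12, slot 12 empty -> index 12.
Insert 911: h=8, slot 8 occupied -> index 9.
Insert 963: h=8, slots 8,9,12 occupied -> index 4.
Insert 859: h=8, slots 8,9,12,4 occupied -> index 11.
Insert 131: h=8, slots 8,9,12,4,11 occupied -> index 7.
Table: [—, —, —, —, 963, —, —, 131, 27, 911, —, 859, 392]

963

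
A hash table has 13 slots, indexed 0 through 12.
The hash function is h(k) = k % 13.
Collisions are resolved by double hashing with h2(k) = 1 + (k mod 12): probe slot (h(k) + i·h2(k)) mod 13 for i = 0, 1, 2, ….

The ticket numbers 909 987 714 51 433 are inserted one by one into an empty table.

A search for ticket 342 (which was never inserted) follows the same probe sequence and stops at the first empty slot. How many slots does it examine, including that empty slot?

909 hashes to 12; slot 12 is free => place at 12.
987 hashes to 12, h2=4; 12 taken => place at 3.
714 hashes to 12, h2=7; 12 taken => place at 6.
51 hashes to 12, h2=4; 12,3 taken => place at 7.
433 hashes to 4; slot 4 is free => place at 4.
Table: [∅, ∅, ∅, 987, 433, ∅, 714, 51, ∅, ∅, ∅, ∅, 909]
Lookup 342: h=4, h2=7, probe 4,11 → slot 11 empty, not found.

2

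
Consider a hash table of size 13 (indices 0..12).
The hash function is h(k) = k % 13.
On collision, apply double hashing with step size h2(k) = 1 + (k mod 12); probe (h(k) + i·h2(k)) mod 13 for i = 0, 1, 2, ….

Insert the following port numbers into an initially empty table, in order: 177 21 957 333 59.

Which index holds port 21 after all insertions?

5

177 hashes to 8; slot 8 is free => place at 8.
21 hashes to 8, h2=10; 8 taken => place at 5.
957 hashes to 8, h2=10; 8,5 taken => place at 2.
333 hashes to 8, h2=10; 8,5,2 taken => place at 12.
59 hashes to 7; slot 7 is free => place at 7.
Table: [∅, ∅, 957, ∅, ∅, 21, ∅, 59, 177, ∅, ∅, ∅, 333]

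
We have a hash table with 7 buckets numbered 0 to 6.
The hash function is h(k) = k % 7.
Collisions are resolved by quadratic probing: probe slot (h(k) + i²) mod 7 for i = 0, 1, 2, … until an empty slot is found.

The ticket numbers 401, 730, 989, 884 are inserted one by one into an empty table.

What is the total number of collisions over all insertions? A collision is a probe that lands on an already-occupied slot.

6

401: h=2 → slot 2
730: h=2, probe 2,3 → slot 3
989: h=2, probe 2,3,6 → slot 6
884: h=2, probe 2,3,6,4 → slot 4
Table: [., ., 401, 730, 884, ., 989]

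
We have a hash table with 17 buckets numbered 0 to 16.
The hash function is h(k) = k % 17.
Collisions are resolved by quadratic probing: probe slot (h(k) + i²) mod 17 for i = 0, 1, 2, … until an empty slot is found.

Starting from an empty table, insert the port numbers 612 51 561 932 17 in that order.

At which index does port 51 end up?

612: h=0 → slot 0
51: h=0, probe 0,1 → slot 1
561: h=0, probe 0,1,4 → slot 4
932: h=14 → slot 14
17: h=0, probe 0,1,4,9 → slot 9
Table: [612, 51, -, -, 561, -, -, -, -, 17, -, -, -, -, 932, -, -]

1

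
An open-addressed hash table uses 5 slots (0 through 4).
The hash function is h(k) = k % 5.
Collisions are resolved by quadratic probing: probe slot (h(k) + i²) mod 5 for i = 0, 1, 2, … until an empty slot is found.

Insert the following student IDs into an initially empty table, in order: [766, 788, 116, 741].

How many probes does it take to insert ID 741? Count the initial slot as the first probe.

Insert 766: h=1, slot 1 empty -> index 1.
Insert 788: h=3, slot 3 empty -> index 3.
Insert 116: h=1, slot 1 occupied -> index 2.
Insert 741: h=1, slots 1,2 occupied -> index 0.
Table: [741, 766, 116, 788, -]

3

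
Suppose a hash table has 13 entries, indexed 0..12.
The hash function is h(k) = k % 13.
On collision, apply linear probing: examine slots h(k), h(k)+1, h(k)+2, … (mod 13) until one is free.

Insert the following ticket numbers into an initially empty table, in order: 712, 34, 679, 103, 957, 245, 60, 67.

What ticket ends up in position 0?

712 hashes to 10; slot 10 is free => place at 10.
34 hashes to 8; slot 8 is free => place at 8.
679 hashes to 3; slot 3 is free => place at 3.
103 hashes to 12; slot 12 is free => place at 12.
957 hashes to 8; 8 taken => place at 9.
245 hashes to 11; slot 11 is free => place at 11.
60 hashes to 8; 8,9,10,11,12 taken => place at 0.
67 hashes to 2; slot 2 is free => place at 2.
Table: [60, ., 67, 679, ., ., ., ., 34, 957, 712, 245, 103]

60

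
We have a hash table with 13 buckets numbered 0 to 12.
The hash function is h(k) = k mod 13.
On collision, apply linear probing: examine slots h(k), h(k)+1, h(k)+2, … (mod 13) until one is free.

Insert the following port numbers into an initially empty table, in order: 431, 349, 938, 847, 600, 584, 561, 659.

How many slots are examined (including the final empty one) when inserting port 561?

5

431: h=2 => slot 2
349: h=11 => slot 11
938: h=2, probe 2,3 => slot 3
847: h=2, probe 2,3,4 => slot 4
600: h=2, probe 2,3,4,5 => slot 5
584: h=12 => slot 12
561: h=2, probe 2,3,4,5,6 => slot 6
659: h=9 => slot 9
Table: [., ., 431, 938, 847, 600, 561, ., ., 659, ., 349, 584]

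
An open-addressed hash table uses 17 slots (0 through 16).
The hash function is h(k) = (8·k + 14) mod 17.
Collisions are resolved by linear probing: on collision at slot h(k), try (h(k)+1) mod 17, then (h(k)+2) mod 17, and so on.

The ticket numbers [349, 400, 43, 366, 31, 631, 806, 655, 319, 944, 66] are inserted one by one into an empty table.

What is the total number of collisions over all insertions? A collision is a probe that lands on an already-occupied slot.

21

349: h=1 → slot 1
400: h=1, probe 1,2 → slot 2
43: h=1, probe 1,2,3 → slot 3
366: h=1, probe 1,2,3,4 → slot 4
31: h=7 → slot 7
631: h=13 → slot 13
806: h=2, probe 2,3,4,5 → slot 5
655: h=1, probe 1,2,3,4,5,6 → slot 6
319: h=16 → slot 16
944: h=1, probe 1,2,3,4,5,6,7,8 → slot 8
66: h=15 → slot 15
Table: [., 349, 400, 43, 366, 806, 655, 31, 944, ., ., ., ., 631, ., 66, 319]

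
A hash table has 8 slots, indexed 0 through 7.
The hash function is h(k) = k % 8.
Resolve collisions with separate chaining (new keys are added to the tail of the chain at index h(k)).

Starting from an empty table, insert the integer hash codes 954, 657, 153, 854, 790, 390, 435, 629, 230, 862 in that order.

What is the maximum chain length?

954 → bucket 2
657 → bucket 1
153 → bucket 1 (collision)
854 → bucket 6
790 → bucket 6 (collision)
390 → bucket 6 (collision)
435 → bucket 3
629 → bucket 5
230 → bucket 6 (collision)
862 → bucket 6 (collision)
Final buckets:
0: -
1: 657 -> 153
2: 954
3: 435
4: -
5: 629
6: 854 -> 790 -> 390 -> 230 -> 862
7: -

5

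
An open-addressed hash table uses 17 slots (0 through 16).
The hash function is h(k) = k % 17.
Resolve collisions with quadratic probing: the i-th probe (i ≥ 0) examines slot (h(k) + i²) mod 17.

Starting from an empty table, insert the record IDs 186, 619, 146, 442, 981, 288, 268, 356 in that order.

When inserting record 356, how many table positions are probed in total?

186 hashes to 16; slot 16 is free -> place at 16.
619 hashes to 7; slot 7 is free -> place at 7.
146 hashes to 10; slot 10 is free -> place at 10.
442 hashes to 0; slot 0 is free -> place at 0.
981 hashes to 12; slot 12 is free -> place at 12.
288 hashes to 16; 16,0 taken -> place at 3.
268 hashes to 13; slot 13 is free -> place at 13.
356 hashes to 16; 16,0,3 taken -> place at 8.
Table: [442, ∅, ∅, 288, ∅, ∅, ∅, 619, 356, ∅, 146, ∅, 981, 268, ∅, ∅, 186]

4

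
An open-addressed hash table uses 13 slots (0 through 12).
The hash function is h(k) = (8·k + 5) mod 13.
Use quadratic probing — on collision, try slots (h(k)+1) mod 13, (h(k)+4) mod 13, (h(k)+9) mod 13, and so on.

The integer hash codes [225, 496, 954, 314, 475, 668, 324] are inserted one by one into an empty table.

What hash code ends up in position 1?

225: h=11 => slot 11
496: h=8 => slot 8
954: h=6 => slot 6
314: h=8, probe 8,9 => slot 9
475: h=9, probe 9,10 => slot 10
668: h=6, probe 6,7 => slot 7
324: h=10, probe 10,11,1 => slot 1
Table: [∅, 324, ∅, ∅, ∅, ∅, 954, 668, 496, 314, 475, 225, ∅]

324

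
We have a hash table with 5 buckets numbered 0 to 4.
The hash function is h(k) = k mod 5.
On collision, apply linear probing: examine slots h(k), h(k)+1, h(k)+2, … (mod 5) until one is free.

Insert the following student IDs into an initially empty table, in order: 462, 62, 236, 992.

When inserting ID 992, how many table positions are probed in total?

Insert 462: h=2, slot 2 empty → index 2.
Insert 62: h=2, slot 2 occupied → index 3.
Insert 236: h=1, slot 1 empty → index 1.
Insert 992: h=2, slots 2,3 occupied → index 4.
Table: [∅, 236, 462, 62, 992]

3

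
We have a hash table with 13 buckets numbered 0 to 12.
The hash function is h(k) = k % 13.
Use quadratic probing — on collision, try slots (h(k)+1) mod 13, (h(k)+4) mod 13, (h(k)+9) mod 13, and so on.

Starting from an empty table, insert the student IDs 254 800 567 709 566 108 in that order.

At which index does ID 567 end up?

9

254: h=7 => slot 7
800: h=7, probe 7,8 => slot 8
567: h=8, probe 8,9 => slot 9
709: h=7, probe 7,8,11 => slot 11
566: h=7, probe 7,8,11,3 => slot 3
108: h=4 => slot 4
Table: [., ., ., 566, 108, ., ., 254, 800, 567, ., 709, .]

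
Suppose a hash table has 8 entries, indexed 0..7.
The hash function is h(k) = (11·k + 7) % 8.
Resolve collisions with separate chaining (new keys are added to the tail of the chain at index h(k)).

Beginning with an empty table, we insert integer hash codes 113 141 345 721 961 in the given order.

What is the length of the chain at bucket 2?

113 -> bucket 2
141 -> bucket 6
345 -> bucket 2 (collision)
721 -> bucket 2 (collision)
961 -> bucket 2 (collision)
Final buckets:
0: —
1: —
2: 113 -> 345 -> 721 -> 961
3: —
4: —
5: —
6: 141
7: —

4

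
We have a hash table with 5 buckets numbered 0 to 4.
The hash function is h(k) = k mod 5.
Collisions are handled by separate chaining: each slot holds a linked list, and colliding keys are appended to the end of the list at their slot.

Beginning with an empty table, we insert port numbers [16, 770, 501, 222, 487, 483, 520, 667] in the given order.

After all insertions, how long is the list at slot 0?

Insert 16: h=1, bucket 1 empty → new chain.
Insert 770: h=0, bucket 0 empty → new chain.
Insert 501: h=1, bucket 1 nonempty → append to chain.
Insert 222: h=2, bucket 2 empty → new chain.
Insert 487: h=2, bucket 2 nonempty → append to chain.
Insert 483: h=3, bucket 3 empty → new chain.
Insert 520: h=0, bucket 0 nonempty → append to chain.
Insert 667: h=2, bucket 2 nonempty → append to chain.
Final buckets:
0: 770 -> 520
1: 16 -> 501
2: 222 -> 487 -> 667
3: 483
4: —

2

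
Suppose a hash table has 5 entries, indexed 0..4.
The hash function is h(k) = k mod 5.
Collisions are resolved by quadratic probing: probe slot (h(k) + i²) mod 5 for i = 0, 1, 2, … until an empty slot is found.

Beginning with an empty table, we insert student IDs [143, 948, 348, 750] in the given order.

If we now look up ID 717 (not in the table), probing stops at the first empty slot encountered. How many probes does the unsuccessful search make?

3

143: h=3 -> slot 3
948: h=3, probe 3,4 -> slot 4
348: h=3, probe 3,4,2 -> slot 2
750: h=0 -> slot 0
Table: [750, _, 348, 143, 948]
Lookup 717: h=2, probe 2,3,1 → slot 1 empty, not found.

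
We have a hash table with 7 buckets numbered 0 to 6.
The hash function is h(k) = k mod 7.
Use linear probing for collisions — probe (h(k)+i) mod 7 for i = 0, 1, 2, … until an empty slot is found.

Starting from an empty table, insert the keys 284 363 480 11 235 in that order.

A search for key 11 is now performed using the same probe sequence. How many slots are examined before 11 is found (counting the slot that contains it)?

Insert 284: h=4, slot 4 empty => index 4.
Insert 363: h=6, slot 6 empty => index 6.
Insert 480: h=4, slot 4 occupied => index 5.
Insert 11: h=4, slots 4,5,6 occupied => index 0.
Insert 235: h=4, slots 4,5,6,0 occupied => index 1.
Table: [11, 235, -, -, 284, 480, 363]
Lookup 11: h=4, probe 4,5,6,0 → found at 0.

4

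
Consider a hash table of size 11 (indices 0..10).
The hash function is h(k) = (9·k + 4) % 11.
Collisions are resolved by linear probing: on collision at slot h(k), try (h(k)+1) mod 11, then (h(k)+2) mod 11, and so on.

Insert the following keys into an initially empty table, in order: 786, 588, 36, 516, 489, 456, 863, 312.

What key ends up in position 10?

Insert 786: h=5, slot 5 empty => index 5.
Insert 588: h=5, slot 5 occupied => index 6.
Insert 36: h=9, slot 9 empty => index 9.
Insert 516: h=6, slot 6 occupied => index 7.
Insert 489: h=5, slots 5,6,7 occupied => index 8.
Insert 456: h=5, slots 5,6,7,8,9 occupied => index 10.
Insert 863: h=5, slots 5,6,7,8,9,10 occupied => index 0.
Insert 312: h=7, slots 7,8,9,10,0 occupied => index 1.
Table: [863, 312, ., ., ., 786, 588, 516, 489, 36, 456]

456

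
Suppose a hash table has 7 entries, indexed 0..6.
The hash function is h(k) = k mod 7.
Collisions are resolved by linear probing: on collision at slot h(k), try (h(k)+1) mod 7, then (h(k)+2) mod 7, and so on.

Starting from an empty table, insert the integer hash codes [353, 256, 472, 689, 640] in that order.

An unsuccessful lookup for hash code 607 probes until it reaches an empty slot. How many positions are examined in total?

Insert 353: h=3, slot 3 empty => index 3.
Insert 256: h=4, slot 4 empty => index 4.
Insert 472: h=3, slots 3,4 occupied => index 5.
Insert 689: h=3, slots 3,4,5 occupied => index 6.
Insert 640: h=3, slots 3,4,5,6 occupied => index 0.
Table: [640, ∅, ∅, 353, 256, 472, 689]
Lookup 607: h=5, probe 5,6,0,1 → slot 1 empty, not found.

4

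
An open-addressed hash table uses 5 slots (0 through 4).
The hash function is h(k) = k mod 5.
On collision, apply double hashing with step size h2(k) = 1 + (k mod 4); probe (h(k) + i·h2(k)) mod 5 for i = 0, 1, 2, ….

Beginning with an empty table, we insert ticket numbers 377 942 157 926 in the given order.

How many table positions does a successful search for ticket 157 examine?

2

377: h=2 => slot 2
942: h=2, h2=3, probe 2,0 => slot 0
157: h=2, h2=2, probe 2,4 => slot 4
926: h=1 => slot 1
Table: [942, 926, 377, -, 157]
Lookup 157: h=2, h2=2, probe 2,4 → found at 4.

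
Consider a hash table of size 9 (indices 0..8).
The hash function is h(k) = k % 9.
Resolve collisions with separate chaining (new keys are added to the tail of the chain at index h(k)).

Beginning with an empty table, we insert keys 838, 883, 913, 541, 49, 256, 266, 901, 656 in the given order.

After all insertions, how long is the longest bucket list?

Insert 838: h=1, bucket 1 empty -> new chain.
Insert 883: h=1, bucket 1 nonempty -> append to chain.
Insert 913: h=4, bucket 4 empty -> new chain.
Insert 541: h=1, bucket 1 nonempty -> append to chain.
Insert 49: h=4, bucket 4 nonempty -> append to chain.
Insert 256: h=4, bucket 4 nonempty -> append to chain.
Insert 266: h=5, bucket 5 empty -> new chain.
Insert 901: h=1, bucket 1 nonempty -> append to chain.
Insert 656: h=8, bucket 8 empty -> new chain.
Final buckets:
0: .
1: 838 -> 883 -> 541 -> 901
2: .
3: .
4: 913 -> 49 -> 256
5: 266
6: .
7: .
8: 656

4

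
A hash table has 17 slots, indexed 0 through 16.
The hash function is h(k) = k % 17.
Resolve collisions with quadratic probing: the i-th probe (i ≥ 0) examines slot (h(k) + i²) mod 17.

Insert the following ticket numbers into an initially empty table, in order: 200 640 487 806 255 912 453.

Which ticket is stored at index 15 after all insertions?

200 hashes to 13; slot 13 is free -> place at 13.
640 hashes to 11; slot 11 is free -> place at 11.
487 hashes to 11; 11 taken -> place at 12.
806 hashes to 7; slot 7 is free -> place at 7.
255 hashes to 0; slot 0 is free -> place at 0.
912 hashes to 11; 11,12 taken -> place at 15.
453 hashes to 11; 11,12,15 taken -> place at 3.
Table: [255, ., ., 453, ., ., ., 806, ., ., ., 640, 487, 200, ., 912, .]

912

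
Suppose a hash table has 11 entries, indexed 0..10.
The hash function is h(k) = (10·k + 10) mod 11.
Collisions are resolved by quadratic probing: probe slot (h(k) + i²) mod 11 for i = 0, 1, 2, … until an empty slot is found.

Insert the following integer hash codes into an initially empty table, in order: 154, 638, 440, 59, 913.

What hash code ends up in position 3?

Insert 154: h=10, slot 10 empty → index 10.
Insert 638: h=10, slot 10 occupied → index 0.
Insert 440: h=10, slots 10,0 occupied → index 3.
Insert 59: h=6, slot 6 empty → index 6.
Insert 913: h=10, slots 10,0,3 occupied → index 8.
Table: [638, ., ., 440, ., ., 59, ., 913, ., 154]

440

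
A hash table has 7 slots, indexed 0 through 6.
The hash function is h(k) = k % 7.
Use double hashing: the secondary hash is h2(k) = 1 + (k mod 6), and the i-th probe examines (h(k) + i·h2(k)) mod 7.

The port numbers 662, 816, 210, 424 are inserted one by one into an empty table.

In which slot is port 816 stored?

662 hashes to 4; slot 4 is free → place at 4.
816 hashes to 4, h2=1; 4 taken → place at 5.
210 hashes to 0; slot 0 is free → place at 0.
424 hashes to 4, h2=5; 4 taken → place at 2.
Table: [210, -, 424, -, 662, 816, -]

5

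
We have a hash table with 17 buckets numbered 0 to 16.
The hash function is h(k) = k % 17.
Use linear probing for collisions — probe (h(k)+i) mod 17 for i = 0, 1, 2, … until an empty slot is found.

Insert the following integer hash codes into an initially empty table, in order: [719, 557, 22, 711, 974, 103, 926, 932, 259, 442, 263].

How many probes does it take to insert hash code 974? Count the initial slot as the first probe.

3

719: h=5 -> slot 5
557: h=13 -> slot 13
22: h=5, probe 5,6 -> slot 6
711: h=14 -> slot 14
974: h=5, probe 5,6,7 -> slot 7
103: h=1 -> slot 1
926: h=8 -> slot 8
932: h=14, probe 14,15 -> slot 15
259: h=4 -> slot 4
442: h=0 -> slot 0
263: h=8, probe 8,9 -> slot 9
Table: [442, 103, ., ., 259, 719, 22, 974, 926, 263, ., ., ., 557, 711, 932, .]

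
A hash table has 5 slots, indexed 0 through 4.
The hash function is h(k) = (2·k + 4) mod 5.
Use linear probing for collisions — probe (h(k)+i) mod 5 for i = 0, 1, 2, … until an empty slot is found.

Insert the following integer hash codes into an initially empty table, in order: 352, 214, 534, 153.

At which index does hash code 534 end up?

Insert 352: h=3, slot 3 empty => index 3.
Insert 214: h=2, slot 2 empty => index 2.
Insert 534: h=2, slots 2,3 occupied => index 4.
Insert 153: h=0, slot 0 empty => index 0.
Table: [153, _, 214, 352, 534]

4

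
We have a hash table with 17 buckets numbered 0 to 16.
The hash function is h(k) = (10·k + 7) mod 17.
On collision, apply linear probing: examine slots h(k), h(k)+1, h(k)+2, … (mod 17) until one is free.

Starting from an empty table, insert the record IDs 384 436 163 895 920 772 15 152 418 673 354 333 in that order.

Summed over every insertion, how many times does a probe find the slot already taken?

14

Insert 384: h=5, slot 5 empty → index 5.
Insert 436: h=15, slot 15 empty → index 15.
Insert 163: h=5, slot 5 occupied → index 6.
Insert 895: h=15, slot 15 occupied → index 16.
Insert 920: h=10, slot 10 empty → index 10.
Insert 772: h=9, slot 9 empty → index 9.
Insert 15: h=4, slot 4 empty → index 4.
Insert 152: h=14, slot 14 empty → index 14.
Insert 418: h=5, slots 5,6 occupied → index 7.
Insert 673: h=5, slots 5,6,7 occupied → index 8.
Insert 354: h=11, slot 11 empty → index 11.
Insert 333: h=5, slots 5,6,7,8,9,10,11 occupied → index 12.
Table: [., ., ., ., 15, 384, 163, 418, 673, 772, 920, 354, 333, ., 152, 436, 895]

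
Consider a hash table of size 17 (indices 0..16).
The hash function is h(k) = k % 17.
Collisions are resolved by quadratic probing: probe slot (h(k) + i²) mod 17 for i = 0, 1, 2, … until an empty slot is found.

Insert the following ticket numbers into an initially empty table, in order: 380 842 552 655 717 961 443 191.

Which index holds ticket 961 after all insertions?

13

Insert 380: h=6, slot 6 empty => index 6.
Insert 842: h=9, slot 9 empty => index 9.
Insert 552: h=8, slot 8 empty => index 8.
Insert 655: h=9, slot 9 occupied => index 10.
Insert 717: h=3, slot 3 empty => index 3.
Insert 961: h=9, slots 9,10 occupied => index 13.
Insert 443: h=1, slot 1 empty => index 1.
Insert 191: h=4, slot 4 empty => index 4.
Table: [_, 443, _, 717, 191, _, 380, _, 552, 842, 655, _, _, 961, _, _, _]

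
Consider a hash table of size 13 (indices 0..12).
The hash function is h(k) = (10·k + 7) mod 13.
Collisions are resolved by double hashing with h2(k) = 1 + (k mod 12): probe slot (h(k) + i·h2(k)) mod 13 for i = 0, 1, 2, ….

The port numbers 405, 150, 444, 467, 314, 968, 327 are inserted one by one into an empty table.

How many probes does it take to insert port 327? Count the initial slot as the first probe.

2

405: h=1 → slot 1
150: h=12 → slot 12
444: h=1, h2=1, probe 1,2 → slot 2
467: h=10 → slot 10
314: h=1, h2=3, probe 1,4 → slot 4
968: h=2, h2=9, probe 2,11 → slot 11
327: h=1, h2=4, probe 1,5 → slot 5
Table: [—, 405, 444, —, 314, 327, —, —, —, —, 467, 968, 150]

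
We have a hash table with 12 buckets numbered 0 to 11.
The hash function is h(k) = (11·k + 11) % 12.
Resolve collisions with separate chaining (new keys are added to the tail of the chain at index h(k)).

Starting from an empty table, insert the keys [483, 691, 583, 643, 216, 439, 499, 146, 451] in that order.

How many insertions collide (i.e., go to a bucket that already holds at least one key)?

Insert 483: h=8, bucket 8 empty → new chain.
Insert 691: h=4, bucket 4 empty → new chain.
Insert 583: h=4, bucket 4 nonempty → append to chain.
Insert 643: h=4, bucket 4 nonempty → append to chain.
Insert 216: h=11, bucket 11 empty → new chain.
Insert 439: h=4, bucket 4 nonempty → append to chain.
Insert 499: h=4, bucket 4 nonempty → append to chain.
Insert 146: h=9, bucket 9 empty → new chain.
Insert 451: h=4, bucket 4 nonempty → append to chain.
Final buckets:
0: _
1: _
2: _
3: _
4: 691 -> 583 -> 643 -> 439 -> 499 -> 451
5: _
6: _
7: _
8: 483
9: 146
10: _
11: 216

5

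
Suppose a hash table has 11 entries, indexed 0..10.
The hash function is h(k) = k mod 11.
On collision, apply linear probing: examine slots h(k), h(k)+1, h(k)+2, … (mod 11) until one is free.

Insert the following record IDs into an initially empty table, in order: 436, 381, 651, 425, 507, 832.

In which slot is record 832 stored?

10

436: h=7 => slot 7
381: h=7, probe 7,8 => slot 8
651: h=2 => slot 2
425: h=7, probe 7,8,9 => slot 9
507: h=1 => slot 1
832: h=7, probe 7,8,9,10 => slot 10
Table: [-, 507, 651, -, -, -, -, 436, 381, 425, 832]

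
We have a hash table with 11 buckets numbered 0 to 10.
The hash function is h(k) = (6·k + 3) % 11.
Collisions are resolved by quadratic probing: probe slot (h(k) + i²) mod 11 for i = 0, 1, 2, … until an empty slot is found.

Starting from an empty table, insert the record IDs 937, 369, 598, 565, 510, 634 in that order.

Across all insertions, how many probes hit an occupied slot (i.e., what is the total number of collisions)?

5

937 hashes to 4; slot 4 is free => place at 4.
369 hashes to 6; slot 6 is free => place at 6.
598 hashes to 5; slot 5 is free => place at 5.
565 hashes to 5; 5,6 taken => place at 9.
510 hashes to 5; 5,6,9 taken => place at 3.
634 hashes to 1; slot 1 is free => place at 1.
Table: [., 634, ., 510, 937, 598, 369, ., ., 565, .]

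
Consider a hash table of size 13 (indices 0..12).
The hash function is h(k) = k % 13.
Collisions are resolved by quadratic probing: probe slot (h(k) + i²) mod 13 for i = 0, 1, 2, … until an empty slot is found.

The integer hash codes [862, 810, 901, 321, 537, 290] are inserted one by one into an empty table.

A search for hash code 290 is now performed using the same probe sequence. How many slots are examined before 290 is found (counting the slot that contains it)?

5

Insert 862: h=4, slot 4 empty => index 4.
Insert 810: h=4, slot 4 occupied => index 5.
Insert 901: h=4, slots 4,5 occupied => index 8.
Insert 321: h=9, slot 9 empty => index 9.
Insert 537: h=4, slots 4,5,8 occupied => index 0.
Insert 290: h=4, slots 4,5,8,0 occupied => index 7.
Table: [537, -, -, -, 862, 810, -, 290, 901, 321, -, -, -]
Lookup 290: h=4, probe 4,5,8,0,7 → found at 7.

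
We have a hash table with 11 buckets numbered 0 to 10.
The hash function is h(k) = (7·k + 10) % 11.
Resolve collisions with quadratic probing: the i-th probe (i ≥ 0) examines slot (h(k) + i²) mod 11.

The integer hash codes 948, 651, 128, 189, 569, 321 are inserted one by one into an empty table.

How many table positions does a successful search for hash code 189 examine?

3

948: h=2 => slot 2
651: h=2, probe 2,3 => slot 3
128: h=4 => slot 4
189: h=2, probe 2,3,6 => slot 6
569: h=0 => slot 0
321: h=2, probe 2,3,6,0,7 => slot 7
Table: [569, -, 948, 651, 128, -, 189, 321, -, -, -]
Lookup 189: h=2, probe 2,3,6 → found at 6.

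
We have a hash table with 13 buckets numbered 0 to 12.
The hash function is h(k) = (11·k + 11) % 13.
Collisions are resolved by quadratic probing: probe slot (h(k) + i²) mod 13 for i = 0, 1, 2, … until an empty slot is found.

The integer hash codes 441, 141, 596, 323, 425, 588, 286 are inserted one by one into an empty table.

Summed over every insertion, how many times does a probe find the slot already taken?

441: h=0 => slot 0
141: h=2 => slot 2
596: h=2, probe 2,3 => slot 3
323: h=2, probe 2,3,6 => slot 6
425: h=6, probe 6,7 => slot 7
588: h=5 => slot 5
286: h=11 => slot 11
Table: [441, _, 141, 596, _, 588, 323, 425, _, _, _, 286, _]

4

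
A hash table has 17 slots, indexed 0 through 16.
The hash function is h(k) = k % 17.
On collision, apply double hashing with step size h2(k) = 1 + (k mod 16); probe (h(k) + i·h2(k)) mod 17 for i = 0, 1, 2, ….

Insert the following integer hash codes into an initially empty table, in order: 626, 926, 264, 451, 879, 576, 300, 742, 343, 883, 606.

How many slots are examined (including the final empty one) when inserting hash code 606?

3

Insert 626: h=14, slot 14 empty → index 14.
Insert 926: h=8, slot 8 empty → index 8.
Insert 264: h=9, slot 9 empty → index 9.
Insert 451: h=9, h2=4, slot 9 occupied → index 13.
Insert 879: h=12, slot 12 empty → index 12.
Insert 576: h=15, slot 15 empty → index 15.
Insert 300: h=11, slot 11 empty → index 11.
Insert 742: h=11, h2=7, slot 11 occupied → index 1.
Insert 343: h=3, slot 3 empty → index 3.
Insert 883: h=16, slot 16 empty → index 16.
Insert 606: h=11, h2=15, slots 11,9 occupied → index 7.
Table: [-, 742, -, 343, -, -, -, 606, 926, 264, -, 300, 879, 451, 626, 576, 883]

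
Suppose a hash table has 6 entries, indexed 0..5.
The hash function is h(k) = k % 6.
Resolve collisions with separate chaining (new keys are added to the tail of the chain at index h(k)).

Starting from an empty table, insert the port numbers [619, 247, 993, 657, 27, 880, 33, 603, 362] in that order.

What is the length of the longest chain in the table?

5

Insert 619: h=1, bucket 1 empty → new chain.
Insert 247: h=1, bucket 1 nonempty → append to chain.
Insert 993: h=3, bucket 3 empty → new chain.
Insert 657: h=3, bucket 3 nonempty → append to chain.
Insert 27: h=3, bucket 3 nonempty → append to chain.
Insert 880: h=4, bucket 4 empty → new chain.
Insert 33: h=3, bucket 3 nonempty → append to chain.
Insert 603: h=3, bucket 3 nonempty → append to chain.
Insert 362: h=2, bucket 2 empty → new chain.
Final buckets:
0: —
1: 619 -> 247
2: 362
3: 993 -> 657 -> 27 -> 33 -> 603
4: 880
5: —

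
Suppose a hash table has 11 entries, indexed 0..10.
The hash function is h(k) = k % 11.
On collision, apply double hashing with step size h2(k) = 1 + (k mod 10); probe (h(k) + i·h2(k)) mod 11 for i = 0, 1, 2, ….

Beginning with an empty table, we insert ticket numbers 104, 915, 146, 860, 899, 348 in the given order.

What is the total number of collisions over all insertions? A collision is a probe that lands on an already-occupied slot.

2

104: h=5 => slot 5
915: h=2 => slot 2
146: h=3 => slot 3
860: h=2, h2=1, probe 2,3,4 => slot 4
899: h=8 => slot 8
348: h=7 => slot 7
Table: [—, —, 915, 146, 860, 104, —, 348, 899, —, —]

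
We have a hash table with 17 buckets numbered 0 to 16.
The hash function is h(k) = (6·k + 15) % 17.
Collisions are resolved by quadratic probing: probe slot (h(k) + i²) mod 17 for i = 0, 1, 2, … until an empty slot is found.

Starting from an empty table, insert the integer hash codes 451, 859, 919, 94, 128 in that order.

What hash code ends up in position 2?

859

451: h=1 => slot 1
859: h=1, probe 1,2 => slot 2
919: h=4 => slot 4
94: h=1, probe 1,2,5 => slot 5
128: h=1, probe 1,2,5,10 => slot 10
Table: [-, 451, 859, -, 919, 94, -, -, -, -, 128, -, -, -, -, -, -]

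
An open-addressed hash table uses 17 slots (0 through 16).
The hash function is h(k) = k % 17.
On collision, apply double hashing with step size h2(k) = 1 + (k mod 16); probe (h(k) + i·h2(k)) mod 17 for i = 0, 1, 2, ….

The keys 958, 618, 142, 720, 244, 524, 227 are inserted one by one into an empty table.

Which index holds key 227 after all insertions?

10

958: h=6 → slot 6
618: h=6, h2=11, probe 6,0 → slot 0
142: h=6, h2=15, probe 6,4 → slot 4
720: h=6, h2=1, probe 6,7 → slot 7
244: h=6, h2=5, probe 6,11 → slot 11
524: h=14 → slot 14
227: h=6, h2=4, probe 6,10 → slot 10
Table: [618, ., ., ., 142, ., 958, 720, ., ., 227, 244, ., ., 524, ., .]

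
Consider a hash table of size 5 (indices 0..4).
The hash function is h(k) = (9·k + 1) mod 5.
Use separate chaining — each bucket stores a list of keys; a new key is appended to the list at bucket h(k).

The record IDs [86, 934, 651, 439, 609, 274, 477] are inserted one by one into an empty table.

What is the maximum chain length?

Insert 86: h=0, bucket 0 empty -> new chain.
Insert 934: h=2, bucket 2 empty -> new chain.
Insert 651: h=0, bucket 0 nonempty -> append to chain.
Insert 439: h=2, bucket 2 nonempty -> append to chain.
Insert 609: h=2, bucket 2 nonempty -> append to chain.
Insert 274: h=2, bucket 2 nonempty -> append to chain.
Insert 477: h=4, bucket 4 empty -> new chain.
Final buckets:
0: 86 -> 651
1: -
2: 934 -> 439 -> 609 -> 274
3: -
4: 477

4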